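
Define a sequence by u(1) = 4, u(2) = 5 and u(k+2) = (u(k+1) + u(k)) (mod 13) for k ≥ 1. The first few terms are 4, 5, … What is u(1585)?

Computing terms: u(1) = 4, u(2) = 5, u(3) = 9, u(4) = 1, u(5) = 10, u(6) = 11, u(7) = 8, u(8) = 6, u(9) = 1, u(10) = 7, u(11) = 8, u(12) = 2, u(13) = 10, u(14) = 12, u(15) = 9, u(16) = 8, u(17) = 4, u(18) = 12, u(19) = 3, u(20) = 2, u(21) = 5, u(22) = 7, u(23) = 12, u(24) = 6, u(25) = 5, u(26) = 11, u(27) = 3, u(28) = 1, u(29) = 4, u(30) = 5.
The sequence repeats with period 28.
So u(1585) = u(1 + ((1585-1) mod 28)) = u(17) = 4.

4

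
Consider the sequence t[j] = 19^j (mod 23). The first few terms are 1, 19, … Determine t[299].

7

t[0] = 1,  t[1] = 19,  t[2] = 16,  t[3] = 5,  t[4] = 3,  t[5] = 11,  t[6] = 2,  t[7] = 15,  t[8] = 9,  t[9] = 10,  t[10] = 6,  t[11] = 22,  t[12] = 4,  t[13] = 7,  t[14] = 18,  t[15] = 20,  t[16] = 12,  t[17] = 21,  t[18] = 8,  t[19] = 14,  t[20] = 13,  t[21] = 17,  t[22] = 1.
The sequence repeats with period 22.
(299 - 0) mod 22 = 13, so t[299] = t[13] = 7.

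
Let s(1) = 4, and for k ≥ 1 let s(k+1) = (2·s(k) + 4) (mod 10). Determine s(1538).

We have s(1) = 4,  s(2) = 2,  s(3) = 8,  s(4) = 0,  s(5) = 4.
The sequence repeats with period 4.
(1538 - 1) mod 4 = 1, so s(1538) = s(2) = 2.

2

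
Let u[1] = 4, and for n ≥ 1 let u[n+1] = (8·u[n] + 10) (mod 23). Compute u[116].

Computing terms: u[1] = 4,  u[2] = 19,  u[3] = 1,  u[4] = 18,  u[5] = 16,  u[6] = 0,  u[7] = 10,  u[8] = 21,  u[9] = 17,  u[10] = 8,  u[11] = 5,  u[12] = 4.
The sequence repeats with period 11.
So u[116] = u[1 + ((116-1) mod 11)] = u[6] = 0.

0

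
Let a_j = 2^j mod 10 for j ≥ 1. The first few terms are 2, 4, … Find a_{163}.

We have a_1 = 2, a_2 = 4, a_3 = 8, a_4 = 6, a_5 = 2.
Since a_5 = a_1 = 2, the sequence is periodic with period 4.
(163 - 1) mod 4 = 2, so a_{163} = a_3 = 8.

8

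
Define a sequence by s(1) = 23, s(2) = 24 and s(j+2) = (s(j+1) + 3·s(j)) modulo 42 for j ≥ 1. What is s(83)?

36

Computing terms: s(1) = 23,  s(2) = 24,  s(3) = 9,  s(4) = 39,  s(5) = 24,  s(6) = 15,  s(7) = 3,  s(8) = 6,  s(9) = 15,  s(10) = 33,  s(11) = 36,  s(12) = 9,  s(13) = 33,  s(14) = 18,  s(15) = 33,  s(16) = 3,  s(17) = 18,  s(18) = 27,  s(19) = 39,  s(20) = 36,  s(21) = 27,  s(22) = 9,  s(23) = 6,  s(24) = 33,  s(25) = 9,  s(26) = 24,  s(27) = 9.
Since (s(26), s(27)) = (s(2), s(3)) = (24, 9) (two consecutive terms determine the rest), the sequence is eventually periodic: after a pre-period of length 1 it cycles with period 24.
For j ≥ 2, s(j) depends only on (j - 2) mod 24. (83 - 2) mod 24 = 9, so s(83) = s(11) = 36.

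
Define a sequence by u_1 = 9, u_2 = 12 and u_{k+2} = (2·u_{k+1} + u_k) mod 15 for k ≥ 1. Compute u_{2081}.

9

We have u_1 = 9, u_2 = 12, u_3 = 3, u_4 = 3, u_5 = 9, u_6 = 6, u_7 = 6, u_8 = 3, u_9 = 12, u_{10} = 12, u_{11} = 6, u_{12} = 9, u_{13} = 9, u_{14} = 12.
The sequence repeats with period 12.
So u_{2081} = u_{1 + ((2081-1) mod 12)} = u_5 = 9.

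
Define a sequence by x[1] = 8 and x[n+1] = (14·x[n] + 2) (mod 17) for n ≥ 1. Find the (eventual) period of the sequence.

Listing terms: x[1] = 8,  x[2] = 12,  x[3] = 0,  x[4] = 2,  x[5] = 13,  x[6] = 14,  x[7] = 11,  x[8] = 3,  x[9] = 10,  x[10] = 6,  x[11] = 1,  x[12] = 16,  x[13] = 5,  x[14] = 4,  x[15] = 7,  x[16] = 15,  x[17] = 8.
The sequence repeats with period 16.

16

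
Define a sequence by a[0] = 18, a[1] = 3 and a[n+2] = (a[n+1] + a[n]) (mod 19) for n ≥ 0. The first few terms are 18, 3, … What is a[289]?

a[0] = 18, a[1] = 3, a[2] = 2, a[3] = 5, a[4] = 7, a[5] = 12, a[6] = 0, a[7] = 12, a[8] = 12, a[9] = 5, a[10] = 17, a[11] = 3, a[12] = 1, a[13] = 4, a[14] = 5, a[15] = 9, a[16] = 14, a[17] = 4, a[18] = 18, a[19] = 3.
Since (a[18], a[19]) = (a[0], a[1]) = (18, 3) (two consecutive terms determine the rest), the sequence is periodic with period 18.
(289 - 0) mod 18 = 1, so a[289] = a[1] = 3.

3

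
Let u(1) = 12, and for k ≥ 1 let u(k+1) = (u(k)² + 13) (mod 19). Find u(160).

11

Listing terms: u(1) = 12; u(2) = 5; u(3) = 0; u(4) = 13; u(5) = 11; u(6) = 1; u(7) = 14; u(8) = 0.
Since u(8) = u(3) = 0, the sequence is eventually periodic: after a pre-period of length 2 it cycles with period 5.
For k ≥ 3, u(k) depends only on (k - 3) mod 5. (160 - 3) mod 5 = 2, so u(160) = u(5) = 11.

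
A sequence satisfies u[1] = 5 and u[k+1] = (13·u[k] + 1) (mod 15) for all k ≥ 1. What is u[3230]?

6

We have u[1] = 5, u[2] = 6, u[3] = 4, u[4] = 8, u[5] = 0, u[6] = 1, u[7] = 14, u[8] = 3, u[9] = 10, u[10] = 11, u[11] = 9, u[12] = 13, u[13] = 5.
The sequence repeats with period 12.
(3230 - 1) mod 12 = 1, so u[3230] = u[2] = 6.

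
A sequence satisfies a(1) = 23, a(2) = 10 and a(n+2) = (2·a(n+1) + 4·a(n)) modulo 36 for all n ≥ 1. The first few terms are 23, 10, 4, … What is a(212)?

24

Listing terms: a(1) = 23; a(2) = 10; a(3) = 4; a(4) = 12; a(5) = 4; a(6) = 20; a(7) = 20; a(8) = 12; a(9) = 32; a(10) = 4; a(11) = 28; a(12) = 0; a(13) = 4; a(14) = 8; a(15) = 32; a(16) = 24; a(17) = 32; a(18) = 16; a(19) = 16; a(20) = 24; a(21) = 4; a(22) = 32; a(23) = 8; a(24) = 0; a(25) = 32; a(26) = 28; a(27) = 4; a(28) = 12.
Since (a(27), a(28)) = (a(3), a(4)) = (4, 12) (two consecutive terms determine the rest), the sequence is eventually periodic: after a pre-period of length 2 it cycles with period 24.
For n ≥ 3, a(n) depends only on (n - 3) mod 24. (212 - 3) mod 24 = 17, so a(212) = a(20) = 24.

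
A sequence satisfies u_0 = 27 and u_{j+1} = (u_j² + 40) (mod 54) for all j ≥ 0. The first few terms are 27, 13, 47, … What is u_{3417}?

17

We have u_0 = 27; u_1 = 13; u_2 = 47; u_3 = 35; u_4 = 23; u_5 = 29; u_6 = 17; u_7 = 5; u_8 = 11; u_9 = 53; u_{10} = 41; u_{11} = 47.
Since u_{11} = u_2 = 47, the sequence is eventually periodic: after a pre-period of length 2 it cycles with period 9.
For j ≥ 2, u_j depends only on (j - 2) mod 9. (3417 - 2) mod 9 = 4, so u_{3417} = u_6 = 17.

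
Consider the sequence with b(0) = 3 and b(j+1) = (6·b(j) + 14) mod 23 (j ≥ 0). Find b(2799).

18

We have b(0) = 3, b(1) = 9, b(2) = 22, b(3) = 8, b(4) = 16, b(5) = 18, b(6) = 7, b(7) = 10, b(8) = 5, b(9) = 21, b(10) = 2, b(11) = 3.
Since b(11) = b(0) = 3, the sequence is periodic with period 11.
So b(2799) = b(0 + ((2799-0) mod 11)) = b(5) = 18.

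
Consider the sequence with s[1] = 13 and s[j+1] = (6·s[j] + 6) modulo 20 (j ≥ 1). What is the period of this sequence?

Listing terms: s[1] = 13, s[2] = 4, s[3] = 10, s[4] = 6, s[5] = 2, s[6] = 18, s[7] = 14, s[8] = 10.
Since s[8] = s[3] = 10, the sequence is eventually periodic: after a pre-period of length 2 it cycles with period 5.

5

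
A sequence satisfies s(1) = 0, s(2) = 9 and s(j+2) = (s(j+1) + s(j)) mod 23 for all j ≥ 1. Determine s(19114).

Computing terms: s(1) = 0, s(2) = 9, s(3) = 9, s(4) = 18, s(5) = 4, s(6) = 22, s(7) = 3, s(8) = 2, s(9) = 5, s(10) = 7, s(11) = 12, s(12) = 19, s(13) = 8, s(14) = 4, s(15) = 12, s(16) = 16, s(17) = 5, s(18) = 21, s(19) = 3, s(20) = 1, s(21) = 4, s(22) = 5, s(23) = 9, s(24) = 14, s(25) = 0, s(26) = 14, s(27) = 14, s(28) = 5, s(29) = 19, s(30) = 1, s(31) = 20, s(32) = 21, s(33) = 18, s(34) = 16, s(35) = 11, s(36) = 4, s(37) = 15, s(38) = 19, s(39) = 11, s(40) = 7, s(41) = 18, s(42) = 2, s(43) = 20, s(44) = 22, s(45) = 19, s(46) = 18, s(47) = 14, s(48) = 9, s(49) = 0, s(50) = 9.
Since (s(49), s(50)) = (s(1), s(2)) = (0, 9) (two consecutive terms determine the rest), the sequence is periodic with period 48.
(19114 - 1) mod 48 = 9, so s(19114) = s(10) = 7.

7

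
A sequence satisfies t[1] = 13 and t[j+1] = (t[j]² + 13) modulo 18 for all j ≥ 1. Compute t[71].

11

We have t[1] = 13, t[2] = 2, t[3] = 17, t[4] = 14, t[5] = 11, t[6] = 8, t[7] = 5, t[8] = 2.
Since t[8] = t[2] = 2, the sequence is eventually periodic: after a pre-period of length 1 it cycles with period 6.
For j ≥ 2, t[j] depends only on (j - 2) mod 6. (71 - 2) mod 6 = 3, so t[71] = t[5] = 11.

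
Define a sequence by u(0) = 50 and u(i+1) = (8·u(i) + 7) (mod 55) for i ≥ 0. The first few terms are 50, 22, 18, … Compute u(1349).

Listing terms: u(0) = 50; u(1) = 22; u(2) = 18; u(3) = 41; u(4) = 5; u(5) = 47; u(6) = 53; u(7) = 46; u(8) = 45; u(9) = 37; u(10) = 28; u(11) = 11; u(12) = 40; u(13) = 52; u(14) = 38; u(15) = 36; u(16) = 20; u(17) = 2; u(18) = 23; u(19) = 26; u(20) = 50.
The sequence repeats with period 20.
So u(1349) = u(0 + ((1349-0) mod 20)) = u(9) = 37.

37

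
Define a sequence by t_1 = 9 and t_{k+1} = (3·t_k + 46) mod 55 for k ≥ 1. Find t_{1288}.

We have t_1 = 9,  t_2 = 18,  t_3 = 45,  t_4 = 16,  t_5 = 39,  t_6 = 53,  t_7 = 40,  t_8 = 1,  t_9 = 49,  t_{10} = 28,  t_{11} = 20,  t_{12} = 51,  t_{13} = 34,  t_{14} = 38,  t_{15} = 50,  t_{16} = 31,  t_{17} = 29,  t_{18} = 23,  t_{19} = 5,  t_{20} = 6,  t_{21} = 9.
The sequence repeats with period 20.
So t_{1288} = t_{1 + ((1288-1) mod 20)} = t_8 = 1.

1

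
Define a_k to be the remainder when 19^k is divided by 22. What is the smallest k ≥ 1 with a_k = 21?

a_0 = 1,  a_1 = 19,  a_2 = 9,  a_3 = 17,  a_4 = 15,  a_5 = 21,  a_6 = 3,  a_7 = 13,  a_8 = 5,  a_9 = 7,  a_{10} = 1.
Since a_{10} = a_0 = 1, the sequence is periodic with period 10.
The value 21 first appears (with k ≥ 1) at a_5.

5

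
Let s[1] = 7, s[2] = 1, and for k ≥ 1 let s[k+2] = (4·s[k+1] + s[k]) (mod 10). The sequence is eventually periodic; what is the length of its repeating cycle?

Computing terms: s[1] = 7; s[2] = 1; s[3] = 1; s[4] = 5; s[5] = 1; s[6] = 9; s[7] = 7; s[8] = 7; s[9] = 5; s[10] = 7; s[11] = 3; s[12] = 9; s[13] = 9; s[14] = 5; s[15] = 9; s[16] = 1; s[17] = 3; s[18] = 3; s[19] = 5; s[20] = 3; s[21] = 7; s[22] = 1.
Since (s[21], s[22]) = (s[1], s[2]) = (7, 1) (two consecutive terms determine the rest), the sequence is periodic with period 20.

20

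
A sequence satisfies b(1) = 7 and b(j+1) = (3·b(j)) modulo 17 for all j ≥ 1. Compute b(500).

2

b(1) = 7,  b(2) = 4,  b(3) = 12,  b(4) = 2,  b(5) = 6,  b(6) = 1,  b(7) = 3,  b(8) = 9,  b(9) = 10,  b(10) = 13,  b(11) = 5,  b(12) = 15,  b(13) = 11,  b(14) = 16,  b(15) = 14,  b(16) = 8,  b(17) = 7.
The sequence repeats with period 16.
(500 - 1) mod 16 = 3, so b(500) = b(4) = 2.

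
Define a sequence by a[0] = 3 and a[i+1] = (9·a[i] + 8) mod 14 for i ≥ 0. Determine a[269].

Listing terms: a[0] = 3, a[1] = 7, a[2] = 1, a[3] = 3.
Since a[3] = a[0] = 3, the sequence is periodic with period 3.
(269 - 0) mod 3 = 2, so a[269] = a[2] = 1.

1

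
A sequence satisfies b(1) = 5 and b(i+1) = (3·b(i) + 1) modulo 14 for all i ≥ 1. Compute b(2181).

7

Computing terms: b(1) = 5, b(2) = 2, b(3) = 7, b(4) = 8, b(5) = 11, b(6) = 6, b(7) = 5.
The sequence repeats with period 6.
(2181 - 1) mod 6 = 2, so b(2181) = b(3) = 7.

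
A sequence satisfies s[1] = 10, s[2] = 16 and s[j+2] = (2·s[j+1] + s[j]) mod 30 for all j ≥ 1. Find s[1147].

Computing terms: s[1] = 10; s[2] = 16; s[3] = 12; s[4] = 10; s[5] = 2; s[6] = 14; s[7] = 0; s[8] = 14; s[9] = 28; s[10] = 10; s[11] = 18; s[12] = 16; s[13] = 20; s[14] = 26; s[15] = 12; s[16] = 20; s[17] = 22; s[18] = 4; s[19] = 0; s[20] = 4; s[21] = 8; s[22] = 20; s[23] = 18; s[24] = 26; s[25] = 10; s[26] = 16.
Since (s[25], s[26]) = (s[1], s[2]) = (10, 16) (two consecutive terms determine the rest), the sequence is periodic with period 24.
(1147 - 1) mod 24 = 18, so s[1147] = s[19] = 0.

0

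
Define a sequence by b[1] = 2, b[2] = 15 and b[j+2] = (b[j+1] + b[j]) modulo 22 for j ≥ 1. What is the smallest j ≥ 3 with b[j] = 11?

9

b[1] = 2; b[2] = 15; b[3] = 17; b[4] = 10; b[5] = 5; b[6] = 15; b[7] = 20; b[8] = 13; b[9] = 11; b[10] = 2; b[11] = 13; b[12] = 15; b[13] = 6; b[14] = 21; b[15] = 5; b[16] = 4; b[17] = 9; b[18] = 13; b[19] = 0; b[20] = 13; b[21] = 13; b[22] = 4; b[23] = 17; b[24] = 21; b[25] = 16; b[26] = 15; b[27] = 9; b[28] = 2; b[29] = 11; b[30] = 13; b[31] = 2; b[32] = 15.
Since (b[31], b[32]) = (b[1], b[2]) = (2, 15) (two consecutive terms determine the rest), the sequence is periodic with period 30.
The value 11 first appears (with j ≥ 3) at b[9].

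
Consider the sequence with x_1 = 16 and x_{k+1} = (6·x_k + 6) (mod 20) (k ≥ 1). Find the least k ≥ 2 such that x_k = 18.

3

We have x_1 = 16, x_2 = 2, x_3 = 18, x_4 = 14, x_5 = 10, x_6 = 6, x_7 = 2.
Since x_7 = x_2 = 2, the sequence is eventually periodic: after a pre-period of length 1 it cycles with period 5.
The value 18 first appears (with k ≥ 2) at x_3.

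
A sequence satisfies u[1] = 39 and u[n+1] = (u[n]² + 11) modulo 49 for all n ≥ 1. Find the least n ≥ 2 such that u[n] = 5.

5

Listing terms: u[1] = 39,  u[2] = 13,  u[3] = 33,  u[4] = 22,  u[5] = 5,  u[6] = 36,  u[7] = 33.
Since u[7] = u[3] = 33, the sequence is eventually periodic: after a pre-period of length 2 it cycles with period 4.
The value 5 first appears (with n ≥ 2) at u[5].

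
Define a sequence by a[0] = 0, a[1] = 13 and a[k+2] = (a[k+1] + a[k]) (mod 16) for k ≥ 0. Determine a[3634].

11

We have a[0] = 0, a[1] = 13, a[2] = 13, a[3] = 10, a[4] = 7, a[5] = 1, a[6] = 8, a[7] = 9, a[8] = 1, a[9] = 10, a[10] = 11, a[11] = 5, a[12] = 0, a[13] = 5, a[14] = 5, a[15] = 10, a[16] = 15, a[17] = 9, a[18] = 8, a[19] = 1, a[20] = 9, a[21] = 10, a[22] = 3, a[23] = 13, a[24] = 0, a[25] = 13.
The sequence repeats with period 24.
(3634 - 0) mod 24 = 10, so a[3634] = a[10] = 11.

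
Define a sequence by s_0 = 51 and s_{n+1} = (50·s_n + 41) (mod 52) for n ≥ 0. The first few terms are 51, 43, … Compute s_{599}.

47

s_0 = 51, s_1 = 43, s_2 = 7, s_3 = 27, s_4 = 39, s_5 = 15, s_6 = 11, s_7 = 19, s_8 = 3, s_9 = 35, s_{10} = 23, s_{11} = 47, s_{12} = 51.
The sequence repeats with period 12.
(599 - 0) mod 12 = 11, so s_{599} = s_{11} = 47.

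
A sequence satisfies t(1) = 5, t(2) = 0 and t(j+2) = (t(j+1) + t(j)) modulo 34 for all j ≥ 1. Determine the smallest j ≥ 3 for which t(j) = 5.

Listing terms: t(1) = 5,  t(2) = 0,  t(3) = 5,  t(4) = 5,  t(5) = 10,  t(6) = 15,  t(7) = 25,  t(8) = 6,  t(9) = 31,  t(10) = 3,  t(11) = 0,  t(12) = 3,  t(13) = 3,  t(14) = 6,  t(15) = 9,  t(16) = 15,  t(17) = 24,  t(18) = 5,  t(19) = 29,  t(20) = 0,  t(21) = 29,  t(22) = 29,  t(23) = 24,  t(24) = 19,  t(25) = 9,  t(26) = 28,  t(27) = 3,  t(28) = 31,  t(29) = 0,  t(30) = 31,  t(31) = 31,  t(32) = 28,  t(33) = 25,  t(34) = 19,  t(35) = 10,  t(36) = 29,  t(37) = 5,  t(38) = 0.
The sequence repeats with period 36.
The value 5 first appears (with j ≥ 3) at t(3).

3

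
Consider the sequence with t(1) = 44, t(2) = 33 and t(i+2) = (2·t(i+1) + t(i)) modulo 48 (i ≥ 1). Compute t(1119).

We have t(1) = 44; t(2) = 33; t(3) = 14; t(4) = 13; t(5) = 40; t(6) = 45; t(7) = 34; t(8) = 17; t(9) = 20; t(10) = 9; t(11) = 38; t(12) = 37; t(13) = 16; t(14) = 21; t(15) = 10; t(16) = 41; t(17) = 44; t(18) = 33.
The sequence repeats with period 16.
So t(1119) = t(1 + ((1119-1) mod 16)) = t(15) = 10.

10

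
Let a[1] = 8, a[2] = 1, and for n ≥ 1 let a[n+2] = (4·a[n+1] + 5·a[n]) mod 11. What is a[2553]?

We have a[1] = 8,  a[2] = 1,  a[3] = 0,  a[4] = 5,  a[5] = 9,  a[6] = 6,  a[7] = 3,  a[8] = 9,  a[9] = 7,  a[10] = 7,  a[11] = 8,  a[12] = 1.
The sequence repeats with period 10.
(2553 - 1) mod 10 = 2, so a[2553] = a[3] = 0.

0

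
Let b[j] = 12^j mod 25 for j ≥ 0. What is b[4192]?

Computing terms: b[0] = 1; b[1] = 12; b[2] = 19; b[3] = 3; b[4] = 11; b[5] = 7; b[6] = 9; b[7] = 8; b[8] = 21; b[9] = 2; b[10] = 24; b[11] = 13; b[12] = 6; b[13] = 22; b[14] = 14; b[15] = 18; b[16] = 16; b[17] = 17; b[18] = 4; b[19] = 23; b[20] = 1.
The sequence repeats with period 20.
(4192 - 0) mod 20 = 12, so b[4192] = b[12] = 6.

6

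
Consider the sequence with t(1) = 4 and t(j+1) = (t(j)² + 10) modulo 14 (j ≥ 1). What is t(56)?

12

Listing terms: t(1) = 4,  t(2) = 12,  t(3) = 0,  t(4) = 10,  t(5) = 12.
Since t(5) = t(2) = 12, the sequence is eventually periodic: after a pre-period of length 1 it cycles with period 3.
For j ≥ 2, t(j) depends only on (j - 2) mod 3. (56 - 2) mod 3 = 0, so t(56) = t(2) = 12.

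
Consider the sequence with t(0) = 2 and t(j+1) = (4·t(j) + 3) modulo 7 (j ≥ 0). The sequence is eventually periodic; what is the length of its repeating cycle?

3

Listing terms: t(0) = 2,  t(1) = 4,  t(2) = 5,  t(3) = 2.
Since t(3) = t(0) = 2, the sequence is periodic with period 3.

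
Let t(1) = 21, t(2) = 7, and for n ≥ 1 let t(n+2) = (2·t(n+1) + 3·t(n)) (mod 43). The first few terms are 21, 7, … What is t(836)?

40

Computing terms: t(1) = 21,  t(2) = 7,  t(3) = 34,  t(4) = 3,  t(5) = 22,  t(6) = 10,  t(7) = 0,  t(8) = 30,  t(9) = 17,  t(10) = 38,  t(11) = 41,  t(12) = 24,  t(13) = 42,  t(14) = 27,  t(15) = 8,  t(16) = 11,  t(17) = 3,  t(18) = 39,  t(19) = 1,  t(20) = 33,  t(21) = 26,  t(22) = 22,  t(23) = 36,  t(24) = 9,  t(25) = 40,  t(26) = 21,  t(27) = 33,  t(28) = 0,  t(29) = 13,  t(30) = 26,  t(31) = 5,  t(32) = 2,  t(33) = 19,  t(34) = 1,  t(35) = 16,  t(36) = 35,  t(37) = 32,  t(38) = 40,  t(39) = 4,  t(40) = 42,  t(41) = 10,  t(42) = 17,  t(43) = 21,  t(44) = 7.
The sequence repeats with period 42.
(836 - 1) mod 42 = 37, so t(836) = t(38) = 40.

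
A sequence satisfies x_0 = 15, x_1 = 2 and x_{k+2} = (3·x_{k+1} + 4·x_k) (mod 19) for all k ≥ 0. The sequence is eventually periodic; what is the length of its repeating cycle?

18

x_0 = 15,  x_1 = 2,  x_2 = 9,  x_3 = 16,  x_4 = 8,  x_5 = 12,  x_6 = 11,  x_7 = 5,  x_8 = 2,  x_9 = 7,  x_{10} = 10,  x_{11} = 1,  x_{12} = 5,  x_{13} = 0,  x_{14} = 1,  x_{15} = 3,  x_{16} = 13,  x_{17} = 13,  x_{18} = 15,  x_{19} = 2.
Since (x_{18}, x_{19}) = (x_0, x_1) = (15, 2) (two consecutive terms determine the rest), the sequence is periodic with period 18.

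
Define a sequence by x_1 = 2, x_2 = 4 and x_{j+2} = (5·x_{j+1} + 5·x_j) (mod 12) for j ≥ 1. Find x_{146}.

4

x_1 = 2,  x_2 = 4,  x_3 = 6,  x_4 = 2,  x_5 = 4.
The sequence repeats with period 3.
So x_{146} = x_{1 + ((146-1) mod 3)} = x_2 = 4.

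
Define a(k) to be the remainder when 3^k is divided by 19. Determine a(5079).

8

a(0) = 1; a(1) = 3; a(2) = 9; a(3) = 8; a(4) = 5; a(5) = 15; a(6) = 7; a(7) = 2; a(8) = 6; a(9) = 18; a(10) = 16; a(11) = 10; a(12) = 11; a(13) = 14; a(14) = 4; a(15) = 12; a(16) = 17; a(17) = 13; a(18) = 1.
The sequence repeats with period 18.
(5079 - 0) mod 18 = 3, so a(5079) = a(3) = 8.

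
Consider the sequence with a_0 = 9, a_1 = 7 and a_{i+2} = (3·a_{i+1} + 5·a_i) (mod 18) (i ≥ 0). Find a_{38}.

12

a_0 = 9,  a_1 = 7,  a_2 = 12,  a_3 = 17,  a_4 = 3,  a_5 = 4,  a_6 = 9,  a_7 = 11,  a_8 = 6,  a_9 = 1,  a_{10} = 15,  a_{11} = 14,  a_{12} = 9,  a_{13} = 7.
The sequence repeats with period 12.
(38 - 0) mod 12 = 2, so a_{38} = a_2 = 12.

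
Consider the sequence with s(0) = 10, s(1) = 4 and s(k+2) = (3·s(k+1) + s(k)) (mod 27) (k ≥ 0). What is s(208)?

Computing terms: s(0) = 10, s(1) = 4, s(2) = 22, s(3) = 16, s(4) = 16, s(5) = 10, s(6) = 19, s(7) = 13, s(8) = 4, s(9) = 25, s(10) = 25, s(11) = 19, s(12) = 1, s(13) = 22, s(14) = 13, s(15) = 7, s(16) = 7, s(17) = 1, s(18) = 10, s(19) = 4.
Since (s(18), s(19)) = (s(0), s(1)) = (10, 4) (two consecutive terms determine the rest), the sequence is periodic with period 18.
(208 - 0) mod 18 = 10, so s(208) = s(10) = 25.

25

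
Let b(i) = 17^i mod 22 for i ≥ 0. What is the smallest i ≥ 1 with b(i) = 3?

We have b(0) = 1; b(1) = 17; b(2) = 3; b(3) = 7; b(4) = 9; b(5) = 21; b(6) = 5; b(7) = 19; b(8) = 15; b(9) = 13; b(10) = 1.
Since b(10) = b(0) = 1, the sequence is periodic with period 10.
The value 3 first appears (with i ≥ 1) at b(2).

2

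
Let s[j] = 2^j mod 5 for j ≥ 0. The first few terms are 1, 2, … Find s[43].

Listing terms: s[0] = 1, s[1] = 2, s[2] = 4, s[3] = 3, s[4] = 1.
Since s[4] = s[0] = 1, the sequence is periodic with period 4.
So s[43] = s[0 + ((43-0) mod 4)] = s[3] = 3.

3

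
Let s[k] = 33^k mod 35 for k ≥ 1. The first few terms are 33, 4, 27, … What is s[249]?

Computing terms: s[1] = 33, s[2] = 4, s[3] = 27, s[4] = 16, s[5] = 3, s[6] = 29, s[7] = 12, s[8] = 11, s[9] = 13, s[10] = 9, s[11] = 17, s[12] = 1, s[13] = 33.
The sequence repeats with period 12.
So s[249] = s[1 + ((249-1) mod 12)] = s[9] = 13.

13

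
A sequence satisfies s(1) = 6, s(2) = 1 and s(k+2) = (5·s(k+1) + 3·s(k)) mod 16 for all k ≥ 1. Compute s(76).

Listing terms: s(1) = 6,  s(2) = 1,  s(3) = 7,  s(4) = 6,  s(5) = 3,  s(6) = 1,  s(7) = 14,  s(8) = 9,  s(9) = 7,  s(10) = 14,  s(11) = 11,  s(12) = 1,  s(13) = 6,  s(14) = 1.
The sequence repeats with period 12.
So s(76) = s(1 + ((76-1) mod 12)) = s(4) = 6.

6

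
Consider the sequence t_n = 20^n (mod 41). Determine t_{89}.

We have t_0 = 1, t_1 = 20, t_2 = 31, t_3 = 5, t_4 = 18, t_5 = 32, t_6 = 25, t_7 = 8, t_8 = 37, t_9 = 2, t_{10} = 40, t_{11} = 21, t_{12} = 10, t_{13} = 36, t_{14} = 23, t_{15} = 9, t_{16} = 16, t_{17} = 33, t_{18} = 4, t_{19} = 39, t_{20} = 1.
Since t_{20} = t_0 = 1, the sequence is periodic with period 20.
So t_{89} = t_{0 + ((89-0) mod 20)} = t_9 = 2.

2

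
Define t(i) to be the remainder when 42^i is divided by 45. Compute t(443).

18

Computing terms: t(0) = 1, t(1) = 42, t(2) = 9, t(3) = 18, t(4) = 36, t(5) = 27, t(6) = 9.
Since t(6) = t(2) = 9, the sequence is eventually periodic: after a pre-period of length 2 it cycles with period 4.
For i ≥ 2, t(i) depends only on (i - 2) mod 4. (443 - 2) mod 4 = 1, so t(443) = t(3) = 18.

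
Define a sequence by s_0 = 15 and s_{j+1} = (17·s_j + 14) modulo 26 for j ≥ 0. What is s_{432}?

15

Listing terms: s_0 = 15, s_1 = 9, s_2 = 11, s_3 = 19, s_4 = 25, s_5 = 23, s_6 = 15.
Since s_6 = s_0 = 15, the sequence is periodic with period 6.
(432 - 0) mod 6 = 0, so s_{432} = s_0 = 15.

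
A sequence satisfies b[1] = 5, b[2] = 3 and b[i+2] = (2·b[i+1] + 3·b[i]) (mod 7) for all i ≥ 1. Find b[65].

We have b[1] = 5; b[2] = 3; b[3] = 0; b[4] = 2; b[5] = 4; b[6] = 0; b[7] = 5; b[8] = 3.
Since (b[7], b[8]) = (b[1], b[2]) = (5, 3) (two consecutive terms determine the rest), the sequence is periodic with period 6.
So b[65] = b[1 + ((65-1) mod 6)] = b[5] = 4.

4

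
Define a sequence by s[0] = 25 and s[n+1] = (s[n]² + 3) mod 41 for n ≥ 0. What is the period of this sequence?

8

Listing terms: s[0] = 25,  s[1] = 13,  s[2] = 8,  s[3] = 26,  s[4] = 23,  s[5] = 40,  s[6] = 4,  s[7] = 19,  s[8] = 36,  s[9] = 28,  s[10] = 8.
Since s[10] = s[2] = 8, the sequence is eventually periodic: after a pre-period of length 2 it cycles with period 8.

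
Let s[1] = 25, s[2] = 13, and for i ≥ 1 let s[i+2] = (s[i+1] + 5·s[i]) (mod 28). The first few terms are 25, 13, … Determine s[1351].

Listing terms: s[1] = 25, s[2] = 13, s[3] = 26, s[4] = 7, s[5] = 25, s[6] = 4, s[7] = 17, s[8] = 9, s[9] = 10, s[10] = 27, s[11] = 21, s[12] = 16, s[13] = 9, s[14] = 5, s[15] = 22, s[16] = 19, s[17] = 17, s[18] = 0, s[19] = 1, s[20] = 1, s[21] = 6, s[22] = 11, s[23] = 13, s[24] = 12, s[25] = 21, s[26] = 25, s[27] = 18, s[28] = 3, s[29] = 9, s[30] = 24, s[31] = 13, s[32] = 21, s[33] = 2, s[34] = 23, s[35] = 5, s[36] = 8, s[37] = 5, s[38] = 17, s[39] = 14, s[40] = 15, s[41] = 1, s[42] = 20, s[43] = 25, s[44] = 13.
Since (s[43], s[44]) = (s[1], s[2]) = (25, 13) (two consecutive terms determine the rest), the sequence is periodic with period 42.
(1351 - 1) mod 42 = 6, so s[1351] = s[7] = 17.

17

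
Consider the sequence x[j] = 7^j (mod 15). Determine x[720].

1

Listing terms: x[1] = 7; x[2] = 4; x[3] = 13; x[4] = 1; x[5] = 7.
The sequence repeats with period 4.
So x[720] = x[1 + ((720-1) mod 4)] = x[4] = 1.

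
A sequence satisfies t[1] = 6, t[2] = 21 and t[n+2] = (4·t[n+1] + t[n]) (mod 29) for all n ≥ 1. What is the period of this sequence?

Listing terms: t[1] = 6; t[2] = 21; t[3] = 3; t[4] = 4; t[5] = 19; t[6] = 22; t[7] = 20; t[8] = 15; t[9] = 22; t[10] = 16; t[11] = 28; t[12] = 12; t[13] = 18; t[14] = 26; t[15] = 6; t[16] = 21.
The sequence repeats with period 14.

14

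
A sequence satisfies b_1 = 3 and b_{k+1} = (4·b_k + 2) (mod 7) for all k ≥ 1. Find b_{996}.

b_1 = 3; b_2 = 0; b_3 = 2; b_4 = 3.
The sequence repeats with period 3.
(996 - 1) mod 3 = 2, so b_{996} = b_3 = 2.

2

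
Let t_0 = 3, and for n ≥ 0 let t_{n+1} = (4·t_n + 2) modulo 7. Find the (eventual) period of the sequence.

3

Computing terms: t_0 = 3; t_1 = 0; t_2 = 2; t_3 = 3.
Since t_3 = t_0 = 3, the sequence is periodic with period 3.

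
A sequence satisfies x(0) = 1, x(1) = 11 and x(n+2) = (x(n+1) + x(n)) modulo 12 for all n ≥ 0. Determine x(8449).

11

Computing terms: x(0) = 1, x(1) = 11, x(2) = 0, x(3) = 11, x(4) = 11, x(5) = 10, x(6) = 9, x(7) = 7, x(8) = 4, x(9) = 11, x(10) = 3, x(11) = 2, x(12) = 5, x(13) = 7, x(14) = 0, x(15) = 7, x(16) = 7, x(17) = 2, x(18) = 9, x(19) = 11, x(20) = 8, x(21) = 7, x(22) = 3, x(23) = 10, x(24) = 1, x(25) = 11.
The sequence repeats with period 24.
(8449 - 0) mod 24 = 1, so x(8449) = x(1) = 11.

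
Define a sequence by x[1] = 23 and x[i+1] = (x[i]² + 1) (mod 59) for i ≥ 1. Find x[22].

21

Computing terms: x[1] = 23; x[2] = 58; x[3] = 2; x[4] = 5; x[5] = 26; x[6] = 28; x[7] = 18; x[8] = 30; x[9] = 16; x[10] = 21; x[11] = 29; x[12] = 16.
Since x[12] = x[9] = 16, the sequence is eventually periodic: after a pre-period of length 8 it cycles with period 3.
For i ≥ 9, x[i] depends only on (i - 9) mod 3. (22 - 9) mod 3 = 1, so x[22] = x[10] = 21.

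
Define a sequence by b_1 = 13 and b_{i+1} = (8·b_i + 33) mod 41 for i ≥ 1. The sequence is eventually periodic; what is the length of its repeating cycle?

Computing terms: b_1 = 13, b_2 = 14, b_3 = 22, b_4 = 4, b_5 = 24, b_6 = 20, b_7 = 29, b_8 = 19, b_9 = 21, b_{10} = 37, b_{11} = 1, b_{12} = 0, b_{13} = 33, b_{14} = 10, b_{15} = 31, b_{16} = 35, b_{17} = 26, b_{18} = 36, b_{19} = 34, b_{20} = 18, b_{21} = 13.
The sequence repeats with period 20.

20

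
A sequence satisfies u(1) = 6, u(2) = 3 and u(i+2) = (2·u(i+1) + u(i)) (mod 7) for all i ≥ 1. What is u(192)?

5

We have u(1) = 6,  u(2) = 3,  u(3) = 5,  u(4) = 6,  u(5) = 3.
The sequence repeats with period 3.
So u(192) = u(1 + ((192-1) mod 3)) = u(3) = 5.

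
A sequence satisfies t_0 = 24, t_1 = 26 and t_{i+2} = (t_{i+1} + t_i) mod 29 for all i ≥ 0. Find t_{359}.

Listing terms: t_0 = 24; t_1 = 26; t_2 = 21; t_3 = 18; t_4 = 10; t_5 = 28; t_6 = 9; t_7 = 8; t_8 = 17; t_9 = 25; t_{10} = 13; t_{11} = 9; t_{12} = 22; t_{13} = 2; t_{14} = 24; t_{15} = 26.
The sequence repeats with period 14.
(359 - 0) mod 14 = 9, so t_{359} = t_9 = 25.

25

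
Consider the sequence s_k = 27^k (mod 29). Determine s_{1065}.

27

Computing terms: s_0 = 1; s_1 = 27; s_2 = 4; s_3 = 21; s_4 = 16; s_5 = 26; s_6 = 6; s_7 = 17; s_8 = 24; s_9 = 10; s_{10} = 9; s_{11} = 11; s_{12} = 7; s_{13} = 15; s_{14} = 28; s_{15} = 2; s_{16} = 25; s_{17} = 8; s_{18} = 13; s_{19} = 3; s_{20} = 23; s_{21} = 12; s_{22} = 5; s_{23} = 19; s_{24} = 20; s_{25} = 18; s_{26} = 22; s_{27} = 14; s_{28} = 1.
Since s_{28} = s_0 = 1, the sequence is periodic with period 28.
(1065 - 0) mod 28 = 1, so s_{1065} = s_1 = 27.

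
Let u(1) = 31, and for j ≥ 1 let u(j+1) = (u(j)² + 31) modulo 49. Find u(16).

31

Listing terms: u(1) = 31; u(2) = 12; u(3) = 28; u(4) = 31.
Since u(4) = u(1) = 31, the sequence is periodic with period 3.
(16 - 1) mod 3 = 0, so u(16) = u(1) = 31.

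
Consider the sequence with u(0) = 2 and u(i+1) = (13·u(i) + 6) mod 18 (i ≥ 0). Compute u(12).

2

We have u(0) = 2,  u(1) = 14,  u(2) = 8,  u(3) = 2.
Since u(3) = u(0) = 2, the sequence is periodic with period 3.
So u(12) = u(0 + ((12-0) mod 3)) = u(0) = 2.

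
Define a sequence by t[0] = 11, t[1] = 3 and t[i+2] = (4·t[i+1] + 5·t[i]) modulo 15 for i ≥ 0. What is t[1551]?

13

Listing terms: t[0] = 11,  t[1] = 3,  t[2] = 7,  t[3] = 13,  t[4] = 12,  t[5] = 8,  t[6] = 2,  t[7] = 3,  t[8] = 7.
Since (t[7], t[8]) = (t[1], t[2]) = (3, 7) (two consecutive terms determine the rest), the sequence is eventually periodic: after a pre-period of length 1 it cycles with period 6.
For i ≥ 1, t[i] depends only on (i - 1) mod 6. (1551 - 1) mod 6 = 2, so t[1551] = t[3] = 13.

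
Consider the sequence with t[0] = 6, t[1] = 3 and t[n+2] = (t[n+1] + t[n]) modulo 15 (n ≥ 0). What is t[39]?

We have t[0] = 6,  t[1] = 3,  t[2] = 9,  t[3] = 12,  t[4] = 6,  t[5] = 3.
Since (t[4], t[5]) = (t[0], t[1]) = (6, 3) (two consecutive terms determine the rest), the sequence is periodic with period 4.
So t[39] = t[0 + ((39-0) mod 4)] = t[3] = 12.

12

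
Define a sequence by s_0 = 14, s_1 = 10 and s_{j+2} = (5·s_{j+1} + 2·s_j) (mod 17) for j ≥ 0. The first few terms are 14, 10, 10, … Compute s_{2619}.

Computing terms: s_0 = 14, s_1 = 10, s_2 = 10, s_3 = 2, s_4 = 13, s_5 = 1, s_6 = 14, s_7 = 4, s_8 = 14, s_9 = 10.
The sequence repeats with period 8.
So s_{2619} = s_{0 + ((2619-0) mod 8)} = s_3 = 2.

2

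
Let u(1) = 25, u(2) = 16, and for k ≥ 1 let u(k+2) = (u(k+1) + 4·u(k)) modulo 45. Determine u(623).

Computing terms: u(1) = 25, u(2) = 16, u(3) = 26, u(4) = 0, u(5) = 14, u(6) = 14, u(7) = 25, u(8) = 36, u(9) = 1, u(10) = 10, u(11) = 14, u(12) = 9, u(13) = 20, u(14) = 11, u(15) = 1, u(16) = 0, u(17) = 4, u(18) = 4, u(19) = 20, u(20) = 36, u(21) = 26, u(22) = 35, u(23) = 4, u(24) = 9, u(25) = 25, u(26) = 16.
Since (u(25), u(26)) = (u(1), u(2)) = (25, 16) (two consecutive terms determine the rest), the sequence is periodic with period 24.
So u(623) = u(1 + ((623-1) mod 24)) = u(23) = 4.

4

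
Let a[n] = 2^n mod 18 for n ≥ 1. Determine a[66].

a[1] = 2,  a[2] = 4,  a[3] = 8,  a[4] = 16,  a[5] = 14,  a[6] = 10,  a[7] = 2.
Since a[7] = a[1] = 2, the sequence is periodic with period 6.
(66 - 1) mod 6 = 5, so a[66] = a[6] = 10.

10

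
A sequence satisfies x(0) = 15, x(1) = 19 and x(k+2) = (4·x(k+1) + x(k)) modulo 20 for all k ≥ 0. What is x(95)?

15

We have x(0) = 15; x(1) = 19; x(2) = 11; x(3) = 3; x(4) = 3; x(5) = 15; x(6) = 3; x(7) = 7; x(8) = 11; x(9) = 11; x(10) = 15; x(11) = 11; x(12) = 19; x(13) = 7; x(14) = 7; x(15) = 15; x(16) = 7; x(17) = 3; x(18) = 19; x(19) = 19; x(20) = 15; x(21) = 19.
Since (x(20), x(21)) = (x(0), x(1)) = (15, 19) (two consecutive terms determine the rest), the sequence is periodic with period 20.
So x(95) = x(0 + ((95-0) mod 20)) = x(15) = 15.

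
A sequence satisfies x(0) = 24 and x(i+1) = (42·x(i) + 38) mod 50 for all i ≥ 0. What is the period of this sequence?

Computing terms: x(0) = 24; x(1) = 46; x(2) = 20; x(3) = 28; x(4) = 14; x(5) = 26; x(6) = 30; x(7) = 48; x(8) = 4; x(9) = 6; x(10) = 40; x(11) = 18; x(12) = 44; x(13) = 36; x(14) = 0; x(15) = 38; x(16) = 34; x(17) = 16; x(18) = 10; x(19) = 8; x(20) = 24.
Since x(20) = x(0) = 24, the sequence is periodic with period 20.

20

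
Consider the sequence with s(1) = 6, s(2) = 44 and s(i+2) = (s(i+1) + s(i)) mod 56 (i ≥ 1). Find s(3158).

We have s(1) = 6, s(2) = 44, s(3) = 50, s(4) = 38, s(5) = 32, s(6) = 14, s(7) = 46, s(8) = 4, s(9) = 50, s(10) = 54, s(11) = 48, s(12) = 46, s(13) = 38, s(14) = 28, s(15) = 10, s(16) = 38, s(17) = 48, s(18) = 30, s(19) = 22, s(20) = 52, s(21) = 18, s(22) = 14, s(23) = 32, s(24) = 46, s(25) = 22, s(26) = 12, s(27) = 34, s(28) = 46, s(29) = 24, s(30) = 14, s(31) = 38, s(32) = 52, s(33) = 34, s(34) = 30, s(35) = 8, s(36) = 38, s(37) = 46, s(38) = 28, s(39) = 18, s(40) = 46, s(41) = 8, s(42) = 54, s(43) = 6, s(44) = 4, s(45) = 10, s(46) = 14, s(47) = 24, s(48) = 38, s(49) = 6, s(50) = 44.
The sequence repeats with period 48.
(3158 - 1) mod 48 = 37, so s(3158) = s(38) = 28.

28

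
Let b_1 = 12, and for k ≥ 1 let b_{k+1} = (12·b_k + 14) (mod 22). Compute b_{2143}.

Listing terms: b_1 = 12; b_2 = 4; b_3 = 18; b_4 = 10; b_5 = 2; b_6 = 16; b_7 = 8; b_8 = 0; b_9 = 14; b_{10} = 6; b_{11} = 20; b_{12} = 12.
Since b_{12} = b_1 = 12, the sequence is periodic with period 11.
(2143 - 1) mod 11 = 8, so b_{2143} = b_9 = 14.

14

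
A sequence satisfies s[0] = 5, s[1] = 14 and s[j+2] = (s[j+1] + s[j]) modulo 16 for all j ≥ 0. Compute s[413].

We have s[0] = 5; s[1] = 14; s[2] = 3; s[3] = 1; s[4] = 4; s[5] = 5; s[6] = 9; s[7] = 14; s[8] = 7; s[9] = 5; s[10] = 12; s[11] = 1; s[12] = 13; s[13] = 14; s[14] = 11; s[15] = 9; s[16] = 4; s[17] = 13; s[18] = 1; s[19] = 14; s[20] = 15; s[21] = 13; s[22] = 12; s[23] = 9; s[24] = 5; s[25] = 14.
Since (s[24], s[25]) = (s[0], s[1]) = (5, 14) (two consecutive terms determine the rest), the sequence is periodic with period 24.
(413 - 0) mod 24 = 5, so s[413] = s[5] = 5.

5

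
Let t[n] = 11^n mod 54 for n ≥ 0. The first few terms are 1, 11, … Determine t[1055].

41

We have t[0] = 1,  t[1] = 11,  t[2] = 13,  t[3] = 35,  t[4] = 7,  t[5] = 23,  t[6] = 37,  t[7] = 29,  t[8] = 49,  t[9] = 53,  t[10] = 43,  t[11] = 41,  t[12] = 19,  t[13] = 47,  t[14] = 31,  t[15] = 17,  t[16] = 25,  t[17] = 5,  t[18] = 1.
Since t[18] = t[0] = 1, the sequence is periodic with period 18.
(1055 - 0) mod 18 = 11, so t[1055] = t[11] = 41.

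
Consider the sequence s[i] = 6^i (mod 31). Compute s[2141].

26

Computing terms: s[0] = 1; s[1] = 6; s[2] = 5; s[3] = 30; s[4] = 25; s[5] = 26; s[6] = 1.
Since s[6] = s[0] = 1, the sequence is periodic with period 6.
(2141 - 0) mod 6 = 5, so s[2141] = s[5] = 26.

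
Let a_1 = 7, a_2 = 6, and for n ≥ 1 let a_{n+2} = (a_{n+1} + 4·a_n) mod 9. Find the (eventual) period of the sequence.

24

Computing terms: a_1 = 7, a_2 = 6, a_3 = 7, a_4 = 4, a_5 = 5, a_6 = 3, a_7 = 5, a_8 = 8, a_9 = 1, a_{10} = 6, a_{11} = 1, a_{12} = 7, a_{13} = 2, a_{14} = 3, a_{15} = 2, a_{16} = 5, a_{17} = 4, a_{18} = 6, a_{19} = 4, a_{20} = 1, a_{21} = 8, a_{22} = 3, a_{23} = 8, a_{24} = 2, a_{25} = 7, a_{26} = 6.
The sequence repeats with period 24.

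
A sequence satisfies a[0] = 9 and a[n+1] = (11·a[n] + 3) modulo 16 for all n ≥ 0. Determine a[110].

13

We have a[0] = 9,  a[1] = 6,  a[2] = 5,  a[3] = 10,  a[4] = 1,  a[5] = 14,  a[6] = 13,  a[7] = 2,  a[8] = 9.
The sequence repeats with period 8.
(110 - 0) mod 8 = 6, so a[110] = a[6] = 13.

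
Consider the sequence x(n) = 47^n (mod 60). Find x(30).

49

Computing terms: x(0) = 1,  x(1) = 47,  x(2) = 49,  x(3) = 23,  x(4) = 1.
Since x(4) = x(0) = 1, the sequence is periodic with period 4.
(30 - 0) mod 4 = 2, so x(30) = x(2) = 49.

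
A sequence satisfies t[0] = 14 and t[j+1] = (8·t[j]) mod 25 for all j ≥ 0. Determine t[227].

t[0] = 14, t[1] = 12, t[2] = 21, t[3] = 18, t[4] = 19, t[5] = 2, t[6] = 16, t[7] = 3, t[8] = 24, t[9] = 17, t[10] = 11, t[11] = 13, t[12] = 4, t[13] = 7, t[14] = 6, t[15] = 23, t[16] = 9, t[17] = 22, t[18] = 1, t[19] = 8, t[20] = 14.
The sequence repeats with period 20.
So t[227] = t[0 + ((227-0) mod 20)] = t[7] = 3.

3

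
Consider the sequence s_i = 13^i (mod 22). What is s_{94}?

Listing terms: s_1 = 13, s_2 = 15, s_3 = 19, s_4 = 5, s_5 = 21, s_6 = 9, s_7 = 7, s_8 = 3, s_9 = 17, s_{10} = 1, s_{11} = 13.
The sequence repeats with period 10.
(94 - 1) mod 10 = 3, so s_{94} = s_4 = 5.

5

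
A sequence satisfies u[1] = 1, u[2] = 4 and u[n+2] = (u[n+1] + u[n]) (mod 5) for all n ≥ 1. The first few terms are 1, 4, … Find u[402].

We have u[1] = 1; u[2] = 4; u[3] = 0; u[4] = 4; u[5] = 4; u[6] = 3; u[7] = 2; u[8] = 0; u[9] = 2; u[10] = 2; u[11] = 4; u[12] = 1; u[13] = 0; u[14] = 1; u[15] = 1; u[16] = 2; u[17] = 3; u[18] = 0; u[19] = 3; u[20] = 3; u[21] = 1; u[22] = 4.
The sequence repeats with period 20.
So u[402] = u[1 + ((402-1) mod 20)] = u[2] = 4.

4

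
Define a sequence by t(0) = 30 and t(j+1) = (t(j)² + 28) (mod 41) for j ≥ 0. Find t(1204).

t(0) = 30,  t(1) = 26,  t(2) = 7,  t(3) = 36,  t(4) = 12,  t(5) = 8,  t(6) = 10,  t(7) = 5,  t(8) = 12.
Since t(8) = t(4) = 12, the sequence is eventually periodic: after a pre-period of length 4 it cycles with period 4.
For j ≥ 4, t(j) depends only on (j - 4) mod 4. (1204 - 4) mod 4 = 0, so t(1204) = t(4) = 12.

12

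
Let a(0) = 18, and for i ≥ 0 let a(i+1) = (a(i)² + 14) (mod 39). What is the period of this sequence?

4

a(0) = 18,  a(1) = 26,  a(2) = 27,  a(3) = 2,  a(4) = 18.
The sequence repeats with period 4.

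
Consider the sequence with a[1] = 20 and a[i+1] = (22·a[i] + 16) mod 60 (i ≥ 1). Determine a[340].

We have a[1] = 20,  a[2] = 36,  a[3] = 28,  a[4] = 32,  a[5] = 0,  a[6] = 16,  a[7] = 8,  a[8] = 12,  a[9] = 40,  a[10] = 56,  a[11] = 48,  a[12] = 52,  a[13] = 20.
Since a[13] = a[1] = 20, the sequence is periodic with period 12.
So a[340] = a[1 + ((340-1) mod 12)] = a[4] = 32.

32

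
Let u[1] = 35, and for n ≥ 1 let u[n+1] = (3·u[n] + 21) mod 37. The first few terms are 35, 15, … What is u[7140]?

u[1] = 35, u[2] = 15, u[3] = 29, u[4] = 34, u[5] = 12, u[6] = 20, u[7] = 7, u[8] = 5, u[9] = 36, u[10] = 18, u[11] = 1, u[12] = 24, u[13] = 19, u[14] = 4, u[15] = 33, u[16] = 9, u[17] = 11, u[18] = 17, u[19] = 35.
Since u[19] = u[1] = 35, the sequence is periodic with period 18.
(7140 - 1) mod 18 = 11, so u[7140] = u[12] = 24.

24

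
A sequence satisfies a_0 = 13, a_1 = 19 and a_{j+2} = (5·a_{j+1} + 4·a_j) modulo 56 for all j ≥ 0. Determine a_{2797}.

Computing terms: a_0 = 13, a_1 = 19, a_2 = 35, a_3 = 27, a_4 = 51, a_5 = 27, a_6 = 3, a_7 = 11, a_8 = 11, a_9 = 43, a_{10} = 35, a_{11} = 11, a_{12} = 27, a_{13} = 11, a_{14} = 51, a_{15} = 19, a_{16} = 19, a_{17} = 3, a_{18} = 35, a_{19} = 19, a_{20} = 11, a_{21} = 19, a_{22} = 27, a_{23} = 43, a_{24} = 43, a_{25} = 51, a_{26} = 35, a_{27} = 43, a_{28} = 19, a_{29} = 43, a_{30} = 11, a_{31} = 3, a_{32} = 3, a_{33} = 27, a_{34} = 35, a_{35} = 3, a_{36} = 43, a_{37} = 3, a_{38} = 19, a_{39} = 51, a_{40} = 51, a_{41} = 11, a_{42} = 35, a_{43} = 51, a_{44} = 3, a_{45} = 51, a_{46} = 43, a_{47} = 27, a_{48} = 27, a_{49} = 19, a_{50} = 35.
Since (a_{49}, a_{50}) = (a_1, a_2) = (19, 35) (two consecutive terms determine the rest), the sequence is eventually periodic: after a pre-period of length 1 it cycles with period 48.
For j ≥ 1, a_j depends only on (j - 1) mod 48. (2797 - 1) mod 48 = 12, so a_{2797} = a_{13} = 11.

11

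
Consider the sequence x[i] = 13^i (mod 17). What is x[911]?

4

We have x[0] = 1, x[1] = 13, x[2] = 16, x[3] = 4, x[4] = 1.
The sequence repeats with period 4.
So x[911] = x[0 + ((911-0) mod 4)] = x[3] = 4.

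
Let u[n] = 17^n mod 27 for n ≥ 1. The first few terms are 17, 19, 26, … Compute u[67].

u[1] = 17; u[2] = 19; u[3] = 26; u[4] = 10; u[5] = 8; u[6] = 1; u[7] = 17.
Since u[7] = u[1] = 17, the sequence is periodic with period 6.
So u[67] = u[1 + ((67-1) mod 6)] = u[1] = 17.

17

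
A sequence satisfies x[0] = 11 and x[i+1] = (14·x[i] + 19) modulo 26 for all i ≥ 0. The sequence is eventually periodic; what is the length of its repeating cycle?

13

x[0] = 11, x[1] = 17, x[2] = 23, x[3] = 3, x[4] = 9, x[5] = 15, x[6] = 21, x[7] = 1, x[8] = 7, x[9] = 13, x[10] = 19, x[11] = 25, x[12] = 5, x[13] = 11.
Since x[13] = x[0] = 11, the sequence is periodic with period 13.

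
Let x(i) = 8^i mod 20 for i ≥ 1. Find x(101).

Listing terms: x(1) = 8,  x(2) = 4,  x(3) = 12,  x(4) = 16,  x(5) = 8.
Since x(5) = x(1) = 8, the sequence is periodic with period 4.
(101 - 1) mod 4 = 0, so x(101) = x(1) = 8.

8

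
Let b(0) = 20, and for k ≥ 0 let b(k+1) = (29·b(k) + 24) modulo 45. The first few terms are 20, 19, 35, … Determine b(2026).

5

Computing terms: b(0) = 20,  b(1) = 19,  b(2) = 35,  b(3) = 4,  b(4) = 5,  b(5) = 34,  b(6) = 20.
The sequence repeats with period 6.
So b(2026) = b(0 + ((2026-0) mod 6)) = b(4) = 5.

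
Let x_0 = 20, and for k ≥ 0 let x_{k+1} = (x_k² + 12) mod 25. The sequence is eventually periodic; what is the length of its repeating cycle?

8

x_0 = 20,  x_1 = 12,  x_2 = 6,  x_3 = 23,  x_4 = 16,  x_5 = 18,  x_6 = 11,  x_7 = 8,  x_8 = 1,  x_9 = 13,  x_{10} = 6.
Since x_{10} = x_2 = 6, the sequence is eventually periodic: after a pre-period of length 2 it cycles with period 8.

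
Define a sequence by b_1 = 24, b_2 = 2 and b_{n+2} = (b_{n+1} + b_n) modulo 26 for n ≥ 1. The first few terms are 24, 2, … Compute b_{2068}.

0

Listing terms: b_1 = 24,  b_2 = 2,  b_3 = 0,  b_4 = 2,  b_5 = 2,  b_6 = 4,  b_7 = 6,  b_8 = 10,  b_9 = 16,  b_{10} = 0,  b_{11} = 16,  b_{12} = 16,  b_{13} = 6,  b_{14} = 22,  b_{15} = 2,  b_{16} = 24,  b_{17} = 0,  b_{18} = 24,  b_{19} = 24,  b_{20} = 22,  b_{21} = 20,  b_{22} = 16,  b_{23} = 10,  b_{24} = 0,  b_{25} = 10,  b_{26} = 10,  b_{27} = 20,  b_{28} = 4,  b_{29} = 24,  b_{30} = 2.
Since (b_{29}, b_{30}) = (b_1, b_2) = (24, 2) (two consecutive terms determine the rest), the sequence is periodic with period 28.
(2068 - 1) mod 28 = 23, so b_{2068} = b_{24} = 0.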